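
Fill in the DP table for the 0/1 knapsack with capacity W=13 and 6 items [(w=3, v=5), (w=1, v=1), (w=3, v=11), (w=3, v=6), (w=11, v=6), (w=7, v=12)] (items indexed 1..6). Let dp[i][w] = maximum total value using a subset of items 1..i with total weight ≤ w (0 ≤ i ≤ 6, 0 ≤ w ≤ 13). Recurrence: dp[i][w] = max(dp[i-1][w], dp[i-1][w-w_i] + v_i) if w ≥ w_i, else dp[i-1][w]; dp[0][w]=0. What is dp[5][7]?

i\w   0   1   2   3   4   5   6   7   8   9  10  11  12  13
  0   0   0   0   0   0   0   0   0   0   0   0   0   0   0
  1   0   0   0   5   5   5   5   5   5   5   5   5   5   5
  2   0   1   1   5   6   6   6   6   6   6   6   6   6   6
  3   0   1   1  11  12  12  16  17  17  17  17  17  17  17
  4   0   1   1  11  12  12  17  18  18  22  23  23  23  23
  5   0   1   1  11  12  12  17  18  18  22  23  23  23  23
  6   0   1   1  11  12  12  17  18  18  22  23  24  24  29

18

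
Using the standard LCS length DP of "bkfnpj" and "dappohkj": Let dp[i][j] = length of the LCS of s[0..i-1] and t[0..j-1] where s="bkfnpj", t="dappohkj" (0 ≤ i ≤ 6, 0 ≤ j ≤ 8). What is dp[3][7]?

1

   ''  d  a  p  p  o  h  k  j
''  0  0  0  0  0  0  0  0  0
 b  0  0  0  0  0  0  0  0  0
 k  0  0  0  0  0  0  0  1  1
 f  0  0  0  0  0  0  0  1  1
 n  0  0  0  0  0  0  0  1  1
 p  0  0  0  1  1  1  1  1  1
 j  0  0  0  1  1  1  1  1  2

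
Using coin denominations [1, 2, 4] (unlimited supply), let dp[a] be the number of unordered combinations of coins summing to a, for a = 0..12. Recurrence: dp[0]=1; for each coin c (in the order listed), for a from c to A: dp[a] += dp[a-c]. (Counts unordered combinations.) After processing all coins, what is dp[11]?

after  coin     0     1     2     3     4     5     6     7     8     9    10    11    12
          1     1     1     1     1     1     1     1     1     1     1     1     1     1
          2     1     1     2     2     3     3     4     4     5     5     6     6     7
          4     1     1     2     2     4     4     6     6     9     9    12    12    16

12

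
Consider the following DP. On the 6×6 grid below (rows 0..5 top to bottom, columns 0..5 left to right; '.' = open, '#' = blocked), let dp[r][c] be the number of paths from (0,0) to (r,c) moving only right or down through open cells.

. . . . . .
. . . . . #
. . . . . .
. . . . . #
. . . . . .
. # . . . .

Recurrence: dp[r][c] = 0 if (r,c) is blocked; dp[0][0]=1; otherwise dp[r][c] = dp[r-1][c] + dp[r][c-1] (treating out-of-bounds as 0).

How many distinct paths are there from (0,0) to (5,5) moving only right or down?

r\c   0   1   2   3   4   5
  0   1   1   1   1   1   1
  1   1   2   3   4   5   0
  2   1   3   6  10  15  15
  3   1   4  10  20  35   0
  4   1   5  15  35  70  70
  5   1   0  15  50 120 190

190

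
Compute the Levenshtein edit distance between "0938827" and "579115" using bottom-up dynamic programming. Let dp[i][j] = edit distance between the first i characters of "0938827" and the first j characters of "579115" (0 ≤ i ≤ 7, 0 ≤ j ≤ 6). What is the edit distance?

7

   ''  5  7  9  1  1  5
''  0  1  2  3  4  5  6
 0  1  1  2  3  4  5  6
 9  2  2  2  2  3  4  5
 3  3  3  3  3  3  4  5
 8  4  4  4  4  4  4  5
 8  5  5  5  5  5  5  5
 2  6  6  6  6  6  6  6
 7  7  7  6  7  7  7  7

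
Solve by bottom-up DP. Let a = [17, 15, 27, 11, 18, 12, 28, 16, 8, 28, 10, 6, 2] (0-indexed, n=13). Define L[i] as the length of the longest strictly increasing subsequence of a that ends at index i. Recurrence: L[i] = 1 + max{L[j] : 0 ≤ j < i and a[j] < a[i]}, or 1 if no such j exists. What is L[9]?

4

   i    0    1    2    3    4    5    6    7    8    9   10   11   12
a[i]   17   15   27   11   18   12   28   16    8   28   10    6    2
L[i]    1    1    2    1    2    2    3    3    1    4    2    1    1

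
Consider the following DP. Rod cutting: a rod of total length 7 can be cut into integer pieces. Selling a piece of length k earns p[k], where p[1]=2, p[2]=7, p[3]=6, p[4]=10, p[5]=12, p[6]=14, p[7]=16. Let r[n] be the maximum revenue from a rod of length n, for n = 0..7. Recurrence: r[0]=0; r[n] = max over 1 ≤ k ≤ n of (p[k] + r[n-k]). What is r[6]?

21

   n    0    1    2    3    4    5    6    7
r[n]    0    2    7    9   14   16   21   23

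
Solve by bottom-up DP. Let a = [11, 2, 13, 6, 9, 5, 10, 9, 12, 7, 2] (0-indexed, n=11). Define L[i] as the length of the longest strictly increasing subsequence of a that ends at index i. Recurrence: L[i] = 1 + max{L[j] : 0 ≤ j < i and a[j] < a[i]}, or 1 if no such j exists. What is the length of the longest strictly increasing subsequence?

   i    0    1    2    3    4    5    6    7    8    9   10
a[i]   11    2   13    6    9    5   10    9   12    7    2
L[i]    1    1    2    2    3    2    4    3    5    3    1

5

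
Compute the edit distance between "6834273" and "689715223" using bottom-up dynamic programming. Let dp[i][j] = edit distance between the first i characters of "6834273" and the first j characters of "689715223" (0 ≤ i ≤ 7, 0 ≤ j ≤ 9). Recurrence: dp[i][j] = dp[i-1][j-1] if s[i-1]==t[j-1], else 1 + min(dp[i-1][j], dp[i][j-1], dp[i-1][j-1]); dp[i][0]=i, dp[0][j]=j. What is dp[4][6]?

4

   ''  6  8  9  7  1  5  2  2  3
''  0  1  2  3  4  5  6  7  8  9
 6  1  0  1  2  3  4  5  6  7  8
 8  2  1  0  1  2  3  4  5  6  7
 3  3  2  1  1  2  3  4  5  6  6
 4  4  3  2  2  2  3  4  5  6  7
 2  5  4  3  3  3  3  4  4  5  6
 7  6  5  4  4  3  4  4  5  5  6
 3  7  6  5  5  4  4  5  5  6  5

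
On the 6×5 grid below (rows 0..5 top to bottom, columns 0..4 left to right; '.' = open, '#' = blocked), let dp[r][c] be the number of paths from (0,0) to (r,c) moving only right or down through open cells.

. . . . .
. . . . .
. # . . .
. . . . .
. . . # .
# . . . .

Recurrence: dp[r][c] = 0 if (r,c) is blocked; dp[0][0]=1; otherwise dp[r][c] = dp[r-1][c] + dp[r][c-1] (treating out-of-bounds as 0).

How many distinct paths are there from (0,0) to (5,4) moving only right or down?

r\c   0   1   2   3   4
  0   1   1   1   1   1
  1   1   2   3   4   5
  2   1   0   3   7  12
  3   1   1   4  11  23
  4   1   2   6   0  23
  5   0   2   8   8  31

31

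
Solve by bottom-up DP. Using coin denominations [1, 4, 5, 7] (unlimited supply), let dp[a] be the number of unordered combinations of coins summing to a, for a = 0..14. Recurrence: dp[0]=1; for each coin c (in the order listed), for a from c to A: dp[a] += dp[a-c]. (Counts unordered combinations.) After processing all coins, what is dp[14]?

13

after  coin     0     1     2     3     4     5     6     7     8     9    10    11    12    13    14
          1     1     1     1     1     1     1     1     1     1     1     1     1     1     1     1
          4     1     1     1     1     2     2     2     2     3     3     3     3     4     4     4
          5     1     1     1     1     2     3     3     3     4     5     6     6     7     8     9
          7     1     1     1     1     2     3     3     4     5     6     7     8    10    11    13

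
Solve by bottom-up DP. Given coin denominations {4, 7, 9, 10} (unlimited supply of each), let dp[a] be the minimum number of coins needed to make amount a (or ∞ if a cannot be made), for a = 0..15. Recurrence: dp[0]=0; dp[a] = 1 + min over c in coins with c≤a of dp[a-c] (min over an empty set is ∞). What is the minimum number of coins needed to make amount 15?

3

 a  0  1  2  3  4  5  6  7  8  9 10 11 12 13 14 15
dp  0  -  -  -  1  -  -  1  2  1  1  2  3  2  2  3
(- denotes ∞ / unreachable)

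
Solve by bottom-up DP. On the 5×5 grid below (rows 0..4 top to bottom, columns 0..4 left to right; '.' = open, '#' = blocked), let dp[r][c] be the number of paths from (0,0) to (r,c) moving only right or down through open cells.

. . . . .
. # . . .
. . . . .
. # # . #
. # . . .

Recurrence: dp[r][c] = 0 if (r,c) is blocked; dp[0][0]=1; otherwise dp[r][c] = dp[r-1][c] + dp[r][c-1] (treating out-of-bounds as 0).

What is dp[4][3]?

4

r\c   0   1   2   3   4
  0   1   1   1   1   1
  1   1   0   1   2   3
  2   1   1   2   4   7
  3   1   0   0   4   0
  4   1   0   0   4   4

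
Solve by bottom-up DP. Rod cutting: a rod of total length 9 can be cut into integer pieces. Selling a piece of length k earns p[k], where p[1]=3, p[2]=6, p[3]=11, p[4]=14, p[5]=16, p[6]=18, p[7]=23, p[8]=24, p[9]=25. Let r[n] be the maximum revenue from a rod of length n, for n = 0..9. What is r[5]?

   n    0    1    2    3    4    5    6    7    8    9
r[n]    0    3    6   11   14   17   22   25   28   33

17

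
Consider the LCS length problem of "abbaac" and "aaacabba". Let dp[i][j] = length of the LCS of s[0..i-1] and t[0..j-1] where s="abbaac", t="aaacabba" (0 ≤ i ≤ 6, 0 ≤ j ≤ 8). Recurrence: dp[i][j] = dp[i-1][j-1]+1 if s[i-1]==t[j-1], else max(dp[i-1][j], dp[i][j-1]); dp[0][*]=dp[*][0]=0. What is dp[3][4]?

   ''  a  a  a  c  a  b  b  a
''  0  0  0  0  0  0  0  0  0
 a  0  1  1  1  1  1  1  1  1
 b  0  1  1  1  1  1  2  2  2
 b  0  1  1  1  1  1  2  3  3
 a  0  1  2  2  2  2  2  3  4
 a  0  1  2  3  3  3  3  3  4
 c  0  1  2  3  4  4  4  4  4

1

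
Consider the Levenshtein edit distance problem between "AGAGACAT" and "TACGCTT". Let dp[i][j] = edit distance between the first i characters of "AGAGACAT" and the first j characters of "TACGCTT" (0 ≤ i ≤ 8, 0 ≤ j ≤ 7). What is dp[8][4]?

   ''  T  A  C  G  C  T  T
''  0  1  2  3  4  5  6  7
 A  1  1  1  2  3  4  5  6
 G  2  2  2  2  2  3  4  5
 A  3  3  2  3  3  3  4  5
 G  4  4  3  3  3  4  4  5
 A  5  5  4  4  4  4  5  5
 C  6  6  5  4  5  4  5  6
 A  7  7  6  5  5  5  5  6
 T  8  7  7  6  6  6  5  5

6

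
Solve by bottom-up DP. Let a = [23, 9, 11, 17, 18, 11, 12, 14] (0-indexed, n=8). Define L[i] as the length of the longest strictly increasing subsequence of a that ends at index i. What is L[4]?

4

   i    0    1    2    3    4    5    6    7
a[i]   23    9   11   17   18   11   12   14
L[i]    1    1    2    3    4    2    3    4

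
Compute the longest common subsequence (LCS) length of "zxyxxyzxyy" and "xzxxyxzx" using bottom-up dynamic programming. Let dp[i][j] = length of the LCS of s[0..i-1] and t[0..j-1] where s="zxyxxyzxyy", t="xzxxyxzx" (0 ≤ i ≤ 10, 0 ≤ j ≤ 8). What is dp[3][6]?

   ''  x  z  x  x  y  x  z  x
''  0  0  0  0  0  0  0  0  0
 z  0  0  1  1  1  1  1  1  1
 x  0  1  1  2  2  2  2  2  2
 y  0  1  1  2  2  3  3  3  3
 x  0  1  1  2  3  3  4  4  4
 x  0  1  1  2  3  3  4  4  5
 y  0  1  1  2  3  4  4  4  5
 z  0  1  2  2  3  4  4  5  5
 x  0  1  2  3  3  4  5  5  6
 y  0  1  2  3  3  4  5  5  6
 y  0  1  2  3  3  4  5  5  6

3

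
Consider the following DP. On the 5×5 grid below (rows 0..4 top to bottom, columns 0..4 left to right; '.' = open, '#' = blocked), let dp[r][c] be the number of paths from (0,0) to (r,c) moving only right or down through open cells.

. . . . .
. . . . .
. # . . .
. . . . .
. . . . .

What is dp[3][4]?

r\c   0   1   2   3   4
  0   1   1   1   1   1
  1   1   2   3   4   5
  2   1   0   3   7  12
  3   1   1   4  11  23
  4   1   2   6  17  40

23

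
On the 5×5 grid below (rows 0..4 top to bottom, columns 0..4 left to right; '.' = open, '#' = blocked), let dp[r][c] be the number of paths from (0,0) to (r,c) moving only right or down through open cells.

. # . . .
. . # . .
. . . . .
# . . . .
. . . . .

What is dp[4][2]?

6

r\c   0   1   2   3   4
  0   1   0   0   0   0
  1   1   1   0   0   0
  2   1   2   2   2   2
  3   0   2   4   6   8
  4   0   2   6  12  20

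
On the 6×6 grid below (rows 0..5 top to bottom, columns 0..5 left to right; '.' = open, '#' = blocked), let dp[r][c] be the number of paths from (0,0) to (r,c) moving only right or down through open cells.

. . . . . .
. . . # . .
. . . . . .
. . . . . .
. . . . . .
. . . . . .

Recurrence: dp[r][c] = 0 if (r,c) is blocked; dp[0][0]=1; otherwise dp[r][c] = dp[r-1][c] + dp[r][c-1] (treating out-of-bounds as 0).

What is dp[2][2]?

r\c   0   1   2   3   4   5
  0   1   1   1   1   1   1
  1   1   2   3   0   1   2
  2   1   3   6   6   7   9
  3   1   4  10  16  23  32
  4   1   5  15  31  54  86
  5   1   6  21  52 106 192

6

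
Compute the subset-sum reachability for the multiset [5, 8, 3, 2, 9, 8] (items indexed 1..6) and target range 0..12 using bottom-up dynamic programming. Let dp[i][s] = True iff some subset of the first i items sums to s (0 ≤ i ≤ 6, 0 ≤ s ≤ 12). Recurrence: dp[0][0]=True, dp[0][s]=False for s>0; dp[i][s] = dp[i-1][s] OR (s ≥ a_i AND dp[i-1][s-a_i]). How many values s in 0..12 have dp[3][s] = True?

5

i\s   0   1   2   3   4   5   6   7   8   9  10  11  12
  0   T   F   F   F   F   F   F   F   F   F   F   F   F
  1   T   F   F   F   F   T   F   F   F   F   F   F   F
  2   T   F   F   F   F   T   F   F   T   F   F   F   F
  3   T   F   F   T   F   T   F   F   T   F   F   T   F
  4   T   F   T   T   F   T   F   T   T   F   T   T   F
  5   T   F   T   T   F   T   F   T   T   T   T   T   T
  6   T   F   T   T   F   T   F   T   T   T   T   T   T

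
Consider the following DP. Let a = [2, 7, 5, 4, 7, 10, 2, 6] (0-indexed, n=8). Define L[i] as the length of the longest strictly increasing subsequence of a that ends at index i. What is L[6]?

1

   i    0    1    2    3    4    5    6    7
a[i]    2    7    5    4    7   10    2    6
L[i]    1    2    2    2    3    4    1    3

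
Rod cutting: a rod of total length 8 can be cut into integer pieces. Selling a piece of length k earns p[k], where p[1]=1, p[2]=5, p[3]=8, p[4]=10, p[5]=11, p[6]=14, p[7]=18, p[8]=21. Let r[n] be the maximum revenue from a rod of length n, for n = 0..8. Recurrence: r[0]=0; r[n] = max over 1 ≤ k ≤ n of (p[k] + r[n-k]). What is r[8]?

   n    0    1    2    3    4    5    6    7    8
r[n]    0    1    5    8   10   13   16   18   21

21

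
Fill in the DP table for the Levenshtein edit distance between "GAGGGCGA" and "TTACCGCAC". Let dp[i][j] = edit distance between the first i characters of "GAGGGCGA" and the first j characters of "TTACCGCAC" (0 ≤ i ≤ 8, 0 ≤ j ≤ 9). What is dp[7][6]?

   ''  T  T  A  C  C  G  C  A  C
''  0  1  2  3  4  5  6  7  8  9
 G  1  1  2  3  4  5  5  6  7  8
 A  2  2  2  2  3  4  5  6  6  7
 G  3  3  3  3  3  4  4  5  6  7
 G  4  4  4  4  4  4  4  5  6  7
 G  5  5  5  5  5  5  4  5  6  7
 C  6  6  6  6  5  5  5  4  5  6
 G  7  7  7  7  6  6  5  5  5  6
 A  8  8  8  7  7  7  6  6  5  6

5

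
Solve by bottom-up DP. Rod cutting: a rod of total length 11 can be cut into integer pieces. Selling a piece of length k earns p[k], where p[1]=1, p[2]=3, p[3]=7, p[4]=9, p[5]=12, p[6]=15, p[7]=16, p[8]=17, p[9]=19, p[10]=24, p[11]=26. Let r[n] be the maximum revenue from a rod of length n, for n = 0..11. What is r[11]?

27

   n    0    1    2    3    4    5    6    7    8    9   10   11
r[n]    0    1    3    7    9   12   15   16   19   22   24   27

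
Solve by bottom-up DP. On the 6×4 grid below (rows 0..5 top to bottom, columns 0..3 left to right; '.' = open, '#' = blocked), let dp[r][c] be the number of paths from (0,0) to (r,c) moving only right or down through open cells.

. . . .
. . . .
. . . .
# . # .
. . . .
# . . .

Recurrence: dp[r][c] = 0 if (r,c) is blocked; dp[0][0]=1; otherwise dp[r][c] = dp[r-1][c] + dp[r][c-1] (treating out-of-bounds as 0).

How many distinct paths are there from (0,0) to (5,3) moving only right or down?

19

r\c   0   1   2   3
  0   1   1   1   1
  1   1   2   3   4
  2   1   3   6  10
  3   0   3   0  10
  4   0   3   3  13
  5   0   3   6  19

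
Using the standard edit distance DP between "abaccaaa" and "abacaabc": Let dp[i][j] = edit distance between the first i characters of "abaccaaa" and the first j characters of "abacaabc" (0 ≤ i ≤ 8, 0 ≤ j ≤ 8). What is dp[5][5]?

   ''  a  b  a  c  a  a  b  c
''  0  1  2  3  4  5  6  7  8
 a  1  0  1  2  3  4  5  6  7
 b  2  1  0  1  2  3  4  5  6
 a  3  2  1  0  1  2  3  4  5
 c  4  3  2  1  0  1  2  3  4
 c  5  4  3  2  1  1  2  3  3
 a  6  5  4  3  2  1  1  2  3
 a  7  6  5  4  3  2  1  2  3
 a  8  7  6  5  4  3  2  2  3

1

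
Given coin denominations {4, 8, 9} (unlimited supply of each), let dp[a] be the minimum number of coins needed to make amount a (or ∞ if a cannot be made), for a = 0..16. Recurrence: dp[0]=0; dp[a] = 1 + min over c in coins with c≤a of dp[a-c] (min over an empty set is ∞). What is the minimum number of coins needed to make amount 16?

2

 a  0  1  2  3  4  5  6  7  8  9 10 11 12 13 14 15 16
dp  0  -  -  -  1  -  -  -  1  1  -  -  2  2  -  -  2
(- denotes ∞ / unreachable)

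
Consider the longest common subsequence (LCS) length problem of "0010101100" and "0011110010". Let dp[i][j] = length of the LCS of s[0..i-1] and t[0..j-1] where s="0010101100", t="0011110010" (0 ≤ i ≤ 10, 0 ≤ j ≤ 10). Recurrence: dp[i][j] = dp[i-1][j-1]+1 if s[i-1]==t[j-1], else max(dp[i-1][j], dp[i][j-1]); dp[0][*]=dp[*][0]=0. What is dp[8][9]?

6

   ''  0  0  1  1  1  1  0  0  1  0
''  0  0  0  0  0  0  0  0  0  0  0
 0  0  1  1  1  1  1  1  1  1  1  1
 0  0  1  2  2  2  2  2  2  2  2  2
 1  0  1  2  3  3  3  3  3  3  3  3
 0  0  1  2  3  3  3  3  4  4  4  4
 1  0  1  2  3  4  4  4  4  4  5  5
 0  0  1  2  3  4  4  4  5  5  5  6
 1  0  1  2  3  4  5  5  5  5  6  6
 1  0  1  2  3  4  5  6  6  6  6  6
 0  0  1  2  3  4  5  6  7  7  7  7
 0  0  1  2  3  4  5  6  7  8  8  8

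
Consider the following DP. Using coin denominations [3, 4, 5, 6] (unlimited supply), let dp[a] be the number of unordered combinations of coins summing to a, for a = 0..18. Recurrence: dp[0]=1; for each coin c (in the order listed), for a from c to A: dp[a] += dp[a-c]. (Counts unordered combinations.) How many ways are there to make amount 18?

after  coin     0     1     2     3     4     5     6     7     8     9    10    11    12    13    14    15    16    17    18
          3     1     0     0     1     0     0     1     0     0     1     0     0     1     0     0     1     0     0     1
          4     1     0     0     1     1     0     1     1     1     1     1     1     2     1     1     2     2     1     2
          5     1     0     0     1     1     1     1     1     2     2     2     2     3     3     3     4     4     4     5
          6     1     0     0     1     1     1     2     1     2     3     3     3     5     4     5     7     7     7    10

10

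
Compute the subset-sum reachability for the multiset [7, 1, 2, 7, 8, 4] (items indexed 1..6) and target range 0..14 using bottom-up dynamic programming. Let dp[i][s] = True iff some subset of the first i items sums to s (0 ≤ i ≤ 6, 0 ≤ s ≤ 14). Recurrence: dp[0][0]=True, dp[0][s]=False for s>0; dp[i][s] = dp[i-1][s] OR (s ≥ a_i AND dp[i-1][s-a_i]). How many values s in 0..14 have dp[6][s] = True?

15

i\s   0   1   2   3   4   5   6   7   8   9  10  11  12  13  14
  0   T   F   F   F   F   F   F   F   F   F   F   F   F   F   F
  1   T   F   F   F   F   F   F   T   F   F   F   F   F   F   F
  2   T   T   F   F   F   F   F   T   T   F   F   F   F   F   F
  3   T   T   T   T   F   F   F   T   T   T   T   F   F   F   F
  4   T   T   T   T   F   F   F   T   T   T   T   F   F   F   T
  5   T   T   T   T   F   F   F   T   T   T   T   T   F   F   T
  6   T   T   T   T   T   T   T   T   T   T   T   T   T   T   T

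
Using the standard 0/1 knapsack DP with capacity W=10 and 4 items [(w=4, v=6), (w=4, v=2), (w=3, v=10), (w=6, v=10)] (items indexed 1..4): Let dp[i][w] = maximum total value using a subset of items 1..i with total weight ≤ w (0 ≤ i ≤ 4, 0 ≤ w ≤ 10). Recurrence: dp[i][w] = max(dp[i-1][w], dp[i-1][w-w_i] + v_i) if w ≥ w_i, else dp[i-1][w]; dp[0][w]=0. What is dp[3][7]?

i\w   0   1   2   3   4   5   6   7   8   9  10
  0   0   0   0   0   0   0   0   0   0   0   0
  1   0   0   0   0   6   6   6   6   6   6   6
  2   0   0   0   0   6   6   6   6   8   8   8
  3   0   0   0  10  10  10  10  16  16  16  16
  4   0   0   0  10  10  10  10  16  16  20  20

16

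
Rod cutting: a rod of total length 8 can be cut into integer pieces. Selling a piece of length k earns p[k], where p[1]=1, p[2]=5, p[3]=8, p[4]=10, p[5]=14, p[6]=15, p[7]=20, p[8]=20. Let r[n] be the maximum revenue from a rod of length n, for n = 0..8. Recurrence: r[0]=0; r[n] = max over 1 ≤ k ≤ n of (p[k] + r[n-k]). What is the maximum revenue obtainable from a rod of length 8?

   n    0    1    2    3    4    5    6    7    8
r[n]    0    1    5    8   10   14   16   20   22

22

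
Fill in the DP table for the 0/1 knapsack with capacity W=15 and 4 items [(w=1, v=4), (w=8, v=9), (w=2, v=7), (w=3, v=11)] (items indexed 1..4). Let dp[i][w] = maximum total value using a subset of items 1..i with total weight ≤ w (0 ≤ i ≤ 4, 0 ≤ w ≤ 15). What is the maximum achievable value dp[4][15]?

31

i\w   0   1   2   3   4   5   6   7   8   9  10  11  12  13  14  15
  0   0   0   0   0   0   0   0   0   0   0   0   0   0   0   0   0
  1   0   4   4   4   4   4   4   4   4   4   4   4   4   4   4   4
  2   0   4   4   4   4   4   4   4   9  13  13  13  13  13  13  13
  3   0   4   7  11  11  11  11  11  11  13  16  20  20  20  20  20
  4   0   4   7  11  15  18  22  22  22  22  22  22  24  27  31  31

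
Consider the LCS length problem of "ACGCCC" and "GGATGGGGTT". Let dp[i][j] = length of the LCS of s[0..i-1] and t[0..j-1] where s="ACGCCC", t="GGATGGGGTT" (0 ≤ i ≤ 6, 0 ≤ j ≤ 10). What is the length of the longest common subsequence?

2

   ''  G  G  A  T  G  G  G  G  T  T
''  0  0  0  0  0  0  0  0  0  0  0
 A  0  0  0  1  1  1  1  1  1  1  1
 C  0  0  0  1  1  1  1  1  1  1  1
 G  0  1  1  1  1  2  2  2  2  2  2
 C  0  1  1  1  1  2  2  2  2  2  2
 C  0  1  1  1  1  2  2  2  2  2  2
 C  0  1  1  1  1  2  2  2  2  2  2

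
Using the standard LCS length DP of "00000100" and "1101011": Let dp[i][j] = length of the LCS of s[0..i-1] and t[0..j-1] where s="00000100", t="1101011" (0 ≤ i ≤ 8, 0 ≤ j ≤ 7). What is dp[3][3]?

1

   ''  1  1  0  1  0  1  1
''  0  0  0  0  0  0  0  0
 0  0  0  0  1  1  1  1  1
 0  0  0  0  1  1  2  2  2
 0  0  0  0  1  1  2  2  2
 0  0  0  0  1  1  2  2  2
 0  0  0  0  1  1  2  2  2
 1  0  1  1  1  2  2  3  3
 0  0  1  1  2  2  3  3  3
 0  0  1  1  2  2  3  3  3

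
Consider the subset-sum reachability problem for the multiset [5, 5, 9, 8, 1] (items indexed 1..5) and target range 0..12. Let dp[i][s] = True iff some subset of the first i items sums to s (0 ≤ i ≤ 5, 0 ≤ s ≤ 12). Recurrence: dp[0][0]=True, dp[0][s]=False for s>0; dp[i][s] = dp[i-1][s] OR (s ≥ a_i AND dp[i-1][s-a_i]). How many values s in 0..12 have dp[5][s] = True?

i\s   0   1   2   3   4   5   6   7   8   9  10  11  12
  0   T   F   F   F   F   F   F   F   F   F   F   F   F
  1   T   F   F   F   F   T   F   F   F   F   F   F   F
  2   T   F   F   F   F   T   F   F   F   F   T   F   F
  3   T   F   F   F   F   T   F   F   F   T   T   F   F
  4   T   F   F   F   F   T   F   F   T   T   T   F   F
  5   T   T   F   F   F   T   T   F   T   T   T   T   F

8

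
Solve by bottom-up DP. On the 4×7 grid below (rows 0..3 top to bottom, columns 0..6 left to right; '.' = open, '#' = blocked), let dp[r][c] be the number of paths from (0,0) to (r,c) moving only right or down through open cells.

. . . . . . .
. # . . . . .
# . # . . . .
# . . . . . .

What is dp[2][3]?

r\c   0   1   2   3   4   5   6
  0   1   1   1   1   1   1   1
  1   1   0   1   2   3   4   5
  2   0   0   0   2   5   9  14
  3   0   0   0   2   7  16  30

2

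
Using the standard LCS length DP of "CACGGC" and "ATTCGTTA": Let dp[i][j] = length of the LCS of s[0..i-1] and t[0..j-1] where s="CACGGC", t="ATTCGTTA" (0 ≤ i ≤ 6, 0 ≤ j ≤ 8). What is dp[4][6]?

   ''  A  T  T  C  G  T  T  A
''  0  0  0  0  0  0  0  0  0
 C  0  0  0  0  1  1  1  1  1
 A  0  1  1  1  1  1  1  1  2
 C  0  1  1  1  2  2  2  2  2
 G  0  1  1  1  2  3  3  3  3
 G  0  1  1  1  2  3  3  3  3
 C  0  1  1  1  2  3  3  3  3

3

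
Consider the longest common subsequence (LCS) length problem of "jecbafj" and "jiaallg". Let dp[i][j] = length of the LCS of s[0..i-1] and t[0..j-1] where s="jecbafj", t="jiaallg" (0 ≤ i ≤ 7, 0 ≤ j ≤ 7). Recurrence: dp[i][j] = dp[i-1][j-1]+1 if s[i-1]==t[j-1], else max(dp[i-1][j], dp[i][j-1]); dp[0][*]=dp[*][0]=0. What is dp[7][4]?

2

   ''  j  i  a  a  l  l  g
''  0  0  0  0  0  0  0  0
 j  0  1  1  1  1  1  1  1
 e  0  1  1  1  1  1  1  1
 c  0  1  1  1  1  1  1  1
 b  0  1  1  1  1  1  1  1
 a  0  1  1  2  2  2  2  2
 f  0  1  1  2  2  2  2  2
 j  0  1  1  2  2  2  2  2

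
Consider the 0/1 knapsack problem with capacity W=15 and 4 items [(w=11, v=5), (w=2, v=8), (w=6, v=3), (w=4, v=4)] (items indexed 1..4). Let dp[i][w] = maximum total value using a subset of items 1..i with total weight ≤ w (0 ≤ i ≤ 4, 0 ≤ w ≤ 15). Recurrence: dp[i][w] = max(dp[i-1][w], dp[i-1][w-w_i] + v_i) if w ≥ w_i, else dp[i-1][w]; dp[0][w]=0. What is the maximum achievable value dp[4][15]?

15

i\w   0   1   2   3   4   5   6   7   8   9  10  11  12  13  14  15
  0   0   0   0   0   0   0   0   0   0   0   0   0   0   0   0   0
  1   0   0   0   0   0   0   0   0   0   0   0   5   5   5   5   5
  2   0   0   8   8   8   8   8   8   8   8   8   8   8  13  13  13
  3   0   0   8   8   8   8   8   8  11  11  11  11  11  13  13  13
  4   0   0   8   8   8   8  12  12  12  12  12  12  15  15  15  15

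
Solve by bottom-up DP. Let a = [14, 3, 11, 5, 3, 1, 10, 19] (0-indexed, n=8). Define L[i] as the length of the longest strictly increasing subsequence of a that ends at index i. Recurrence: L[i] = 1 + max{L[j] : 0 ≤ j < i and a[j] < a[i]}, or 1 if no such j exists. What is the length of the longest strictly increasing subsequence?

   i    0    1    2    3    4    5    6    7
a[i]   14    3   11    5    3    1   10   19
L[i]    1    1    2    2    1    1    3    4

4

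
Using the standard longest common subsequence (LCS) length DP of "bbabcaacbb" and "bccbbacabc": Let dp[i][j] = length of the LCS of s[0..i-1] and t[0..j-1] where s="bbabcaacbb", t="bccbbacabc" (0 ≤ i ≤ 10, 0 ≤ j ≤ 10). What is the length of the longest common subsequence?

6

   ''  b  c  c  b  b  a  c  a  b  c
''  0  0  0  0  0  0  0  0  0  0  0
 b  0  1  1  1  1  1  1  1  1  1  1
 b  0  1  1  1  2  2  2  2  2  2  2
 a  0  1  1  1  2  2  3  3  3  3  3
 b  0  1  1  1  2  3  3  3  3  4  4
 c  0  1  2  2  2  3  3  4  4  4  5
 a  0  1  2  2  2  3  4  4  5  5  5
 a  0  1  2  2  2  3  4  4  5  5  5
 c  0  1  2  3  3  3  4  5  5  5  6
 b  0  1  2  3  4  4  4  5  5  6  6
 b  0  1  2  3  4  5  5  5  5  6  6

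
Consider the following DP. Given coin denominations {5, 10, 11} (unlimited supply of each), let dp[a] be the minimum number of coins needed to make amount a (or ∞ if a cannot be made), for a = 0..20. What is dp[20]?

2

 a  0  1  2  3  4  5  6  7  8  9 10 11 12 13 14 15 16 17 18 19 20
dp  0  -  -  -  -  1  -  -  -  -  1  1  -  -  -  2  2  -  -  -  2
(- denotes ∞ / unreachable)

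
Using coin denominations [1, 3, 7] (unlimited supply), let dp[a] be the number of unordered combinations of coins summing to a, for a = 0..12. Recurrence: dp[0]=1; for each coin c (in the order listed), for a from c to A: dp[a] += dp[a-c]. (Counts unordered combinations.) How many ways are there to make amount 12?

after  coin     0     1     2     3     4     5     6     7     8     9    10    11    12
          1     1     1     1     1     1     1     1     1     1     1     1     1     1
          3     1     1     1     2     2     2     3     3     3     4     4     4     5
          7     1     1     1     2     2     2     3     4     4     5     6     6     7

7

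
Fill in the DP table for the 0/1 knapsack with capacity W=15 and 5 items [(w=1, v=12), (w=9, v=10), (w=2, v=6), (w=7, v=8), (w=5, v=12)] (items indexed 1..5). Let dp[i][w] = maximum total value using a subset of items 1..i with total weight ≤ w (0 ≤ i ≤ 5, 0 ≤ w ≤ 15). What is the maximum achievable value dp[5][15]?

38

i\w   0   1   2   3   4   5   6   7   8   9  10  11  12  13  14  15
  0   0   0   0   0   0   0   0   0   0   0   0   0   0   0   0   0
  1   0  12  12  12  12  12  12  12  12  12  12  12  12  12  12  12
  2   0  12  12  12  12  12  12  12  12  12  22  22  22  22  22  22
  3   0  12  12  18  18  18  18  18  18  18  22  22  28  28  28  28
  4   0  12  12  18  18  18  18  18  20  20  26  26  28  28  28  28
  5   0  12  12  18  18  18  24  24  30  30  30  30  30  32  32  38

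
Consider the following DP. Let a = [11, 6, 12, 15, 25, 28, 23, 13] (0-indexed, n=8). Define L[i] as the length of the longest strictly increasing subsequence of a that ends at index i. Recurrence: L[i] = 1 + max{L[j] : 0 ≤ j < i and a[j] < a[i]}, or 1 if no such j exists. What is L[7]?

3

   i    0    1    2    3    4    5    6    7
a[i]   11    6   12   15   25   28   23   13
L[i]    1    1    2    3    4    5    4    3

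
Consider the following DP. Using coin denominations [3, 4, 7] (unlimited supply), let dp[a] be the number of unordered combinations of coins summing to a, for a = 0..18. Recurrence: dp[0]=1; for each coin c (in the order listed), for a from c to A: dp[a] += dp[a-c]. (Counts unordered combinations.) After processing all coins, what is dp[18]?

after  coin     0     1     2     3     4     5     6     7     8     9    10    11    12    13    14    15    16    17    18
          3     1     0     0     1     0     0     1     0     0     1     0     0     1     0     0     1     0     0     1
          4     1     0     0     1     1     0     1     1     1     1     1     1     2     1     1     2     2     1     2
          7     1     0     0     1     1     0     1     2     1     1     2     2     2     2     3     3     3     3     4

4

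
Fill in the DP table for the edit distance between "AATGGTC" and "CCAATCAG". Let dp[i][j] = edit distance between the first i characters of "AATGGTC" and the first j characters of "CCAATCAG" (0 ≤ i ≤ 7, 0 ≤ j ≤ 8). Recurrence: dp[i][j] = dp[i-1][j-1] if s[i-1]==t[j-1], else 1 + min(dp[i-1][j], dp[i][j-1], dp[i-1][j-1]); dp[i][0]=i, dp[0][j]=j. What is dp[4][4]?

   ''  C  C  A  A  T  C  A  G
''  0  1  2  3  4  5  6  7  8
 A  1  1  2  2  3  4  5  6  7
 A  2  2  2  2  2  3  4  5  6
 T  3  3  3  3  3  2  3  4  5
 G  4  4  4  4  4  3  3  4  4
 G  5  5  5  5  5  4  4  4  4
 T  6  6  6  6  6  5  5  5  5
 C  7  6  6  7  7  6  5  6  6

4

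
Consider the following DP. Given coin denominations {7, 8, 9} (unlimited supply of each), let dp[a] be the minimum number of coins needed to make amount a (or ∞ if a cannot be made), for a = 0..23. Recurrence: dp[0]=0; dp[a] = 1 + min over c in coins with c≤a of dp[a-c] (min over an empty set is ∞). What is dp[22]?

 a  0  1  2  3  4  5  6  7  8  9 10 11 12 13 14 15 16 17 18 19 20 21 22 23
dp  0  -  -  -  -  -  -  1  1  1  -  -  -  -  2  2  2  2  2  -  -  3  3  3
(- denotes ∞ / unreachable)

3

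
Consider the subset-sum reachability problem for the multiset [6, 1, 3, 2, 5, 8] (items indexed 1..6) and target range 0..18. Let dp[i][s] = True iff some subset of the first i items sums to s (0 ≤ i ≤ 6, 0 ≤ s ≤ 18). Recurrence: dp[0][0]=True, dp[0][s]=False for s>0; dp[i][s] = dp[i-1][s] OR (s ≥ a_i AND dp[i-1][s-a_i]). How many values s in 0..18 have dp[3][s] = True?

8

i\s   0   1   2   3   4   5   6   7   8   9  10  11  12  13  14  15  16  17  18
  0   T   F   F   F   F   F   F   F   F   F   F   F   F   F   F   F   F   F   F
  1   T   F   F   F   F   F   T   F   F   F   F   F   F   F   F   F   F   F   F
  2   T   T   F   F   F   F   T   T   F   F   F   F   F   F   F   F   F   F   F
  3   T   T   F   T   T   F   T   T   F   T   T   F   F   F   F   F   F   F   F
  4   T   T   T   T   T   T   T   T   T   T   T   T   T   F   F   F   F   F   F
  5   T   T   T   T   T   T   T   T   T   T   T   T   T   T   T   T   T   T   F
  6   T   T   T   T   T   T   T   T   T   T   T   T   T   T   T   T   T   T   T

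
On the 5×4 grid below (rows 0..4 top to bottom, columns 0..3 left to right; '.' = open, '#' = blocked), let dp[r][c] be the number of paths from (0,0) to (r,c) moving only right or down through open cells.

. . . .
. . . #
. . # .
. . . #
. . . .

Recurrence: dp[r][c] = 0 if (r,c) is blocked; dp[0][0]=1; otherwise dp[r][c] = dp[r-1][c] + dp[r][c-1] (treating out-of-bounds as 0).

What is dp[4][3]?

r\c   0   1   2   3
  0   1   1   1   1
  1   1   2   3   0
  2   1   3   0   0
  3   1   4   4   0
  4   1   5   9   9

9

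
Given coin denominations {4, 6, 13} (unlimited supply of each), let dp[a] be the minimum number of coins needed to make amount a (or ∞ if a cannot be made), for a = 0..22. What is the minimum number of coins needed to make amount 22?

 a  0  1  2  3  4  5  6  7  8  9 10 11 12 13 14 15 16 17 18 19 20 21 22
dp  0  -  -  -  1  -  1  -  2  -  2  -  2  1  3  -  3  2  3  2  4  3  4
(- denotes ∞ / unreachable)

4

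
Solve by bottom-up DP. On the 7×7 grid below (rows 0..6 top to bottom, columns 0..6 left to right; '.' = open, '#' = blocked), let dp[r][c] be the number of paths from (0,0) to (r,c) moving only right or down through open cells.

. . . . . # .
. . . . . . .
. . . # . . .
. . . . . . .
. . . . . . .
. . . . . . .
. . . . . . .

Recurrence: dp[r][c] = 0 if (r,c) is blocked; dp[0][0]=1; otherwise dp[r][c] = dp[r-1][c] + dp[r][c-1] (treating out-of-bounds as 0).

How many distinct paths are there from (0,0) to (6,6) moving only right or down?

567

r\c   0   1   2   3   4   5   6
  0   1   1   1   1   1   0   0
  1   1   2   3   4   5   5   5
  2   1   3   6   0   5  10  15
  3   1   4  10  10  15  25  40
  4   1   5  15  25  40  65 105
  5   1   6  21  46  86 151 256
  6   1   7  28  74 160 311 567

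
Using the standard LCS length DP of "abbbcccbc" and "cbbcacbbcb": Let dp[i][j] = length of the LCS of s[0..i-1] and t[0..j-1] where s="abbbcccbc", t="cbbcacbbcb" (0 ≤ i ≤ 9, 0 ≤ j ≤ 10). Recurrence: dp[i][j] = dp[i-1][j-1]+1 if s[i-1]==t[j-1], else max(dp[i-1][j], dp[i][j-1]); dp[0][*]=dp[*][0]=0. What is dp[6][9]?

4

   ''  c  b  b  c  a  c  b  b  c  b
''  0  0  0  0  0  0  0  0  0  0  0
 a  0  0  0  0  0  1  1  1  1  1  1
 b  0  0  1  1  1  1  1  2  2  2  2
 b  0  0  1  2  2  2  2  2  3  3  3
 b  0  0  1  2  2  2  2  3  3  3  4
 c  0  1  1  2  3  3  3  3  3  4  4
 c  0  1  1  2  3  3  4  4  4  4  4
 c  0  1  1  2  3  3  4  4  4  5  5
 b  0  1  2  2  3  3  4  5  5  5  6
 c  0  1  2  2  3  3  4  5  5  6  6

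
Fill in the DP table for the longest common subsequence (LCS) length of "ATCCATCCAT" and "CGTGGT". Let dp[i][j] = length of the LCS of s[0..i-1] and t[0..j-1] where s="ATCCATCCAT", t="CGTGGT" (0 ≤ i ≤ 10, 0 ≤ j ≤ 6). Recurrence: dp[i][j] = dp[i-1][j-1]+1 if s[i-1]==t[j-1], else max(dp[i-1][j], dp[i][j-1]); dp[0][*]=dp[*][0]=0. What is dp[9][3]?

2

   ''  C  G  T  G  G  T
''  0  0  0  0  0  0  0
 A  0  0  0  0  0  0  0
 T  0  0  0  1  1  1  1
 C  0  1  1  1  1  1  1
 C  0  1  1  1  1  1  1
 A  0  1  1  1  1  1  1
 T  0  1  1  2  2  2  2
 C  0  1  1  2  2  2  2
 C  0  1  1  2  2  2  2
 A  0  1  1  2  2  2  2
 T  0  1  1  2  2  2  3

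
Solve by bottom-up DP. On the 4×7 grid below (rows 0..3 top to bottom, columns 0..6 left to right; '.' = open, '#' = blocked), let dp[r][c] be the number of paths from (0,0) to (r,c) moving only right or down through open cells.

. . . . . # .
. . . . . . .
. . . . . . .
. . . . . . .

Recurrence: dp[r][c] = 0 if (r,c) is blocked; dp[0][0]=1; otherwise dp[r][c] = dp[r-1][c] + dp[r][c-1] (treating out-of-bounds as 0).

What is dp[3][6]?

80

r\c   0   1   2   3   4   5   6
  0   1   1   1   1   1   0   0
  1   1   2   3   4   5   5   5
  2   1   3   6  10  15  20  25
  3   1   4  10  20  35  55  80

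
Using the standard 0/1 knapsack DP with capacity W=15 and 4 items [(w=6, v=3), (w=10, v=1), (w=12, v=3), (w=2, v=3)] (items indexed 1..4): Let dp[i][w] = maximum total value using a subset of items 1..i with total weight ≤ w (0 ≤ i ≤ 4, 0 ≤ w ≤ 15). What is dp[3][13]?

i\w   0   1   2   3   4   5   6   7   8   9  10  11  12  13  14  15
  0   0   0   0   0   0   0   0   0   0   0   0   0   0   0   0   0
  1   0   0   0   0   0   0   3   3   3   3   3   3   3   3   3   3
  2   0   0   0   0   0   0   3   3   3   3   3   3   3   3   3   3
  3   0   0   0   0   0   0   3   3   3   3   3   3   3   3   3   3
  4   0   0   3   3   3   3   3   3   6   6   6   6   6   6   6   6

3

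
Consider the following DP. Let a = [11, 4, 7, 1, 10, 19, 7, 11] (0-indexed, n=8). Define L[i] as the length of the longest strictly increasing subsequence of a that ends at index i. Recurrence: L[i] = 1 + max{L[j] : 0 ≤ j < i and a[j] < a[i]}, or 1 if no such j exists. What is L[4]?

   i    0    1    2    3    4    5    6    7
a[i]   11    4    7    1   10   19    7   11
L[i]    1    1    2    1    3    4    2    4

3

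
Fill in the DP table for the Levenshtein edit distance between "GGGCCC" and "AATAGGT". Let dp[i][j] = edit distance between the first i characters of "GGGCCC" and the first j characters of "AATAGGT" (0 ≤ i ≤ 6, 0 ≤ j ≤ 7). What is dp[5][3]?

5

   ''  A  A  T  A  G  G  T
''  0  1  2  3  4  5  6  7
 G  1  1  2  3  4  4  5  6
 G  2  2  2  3  4  4  4  5
 G  3  3  3  3  4  4  4  5
 C  4  4  4  4  4  5  5  5
 C  5  5  5  5  5  5  6  6
 C  6  6  6  6  6  6  6  7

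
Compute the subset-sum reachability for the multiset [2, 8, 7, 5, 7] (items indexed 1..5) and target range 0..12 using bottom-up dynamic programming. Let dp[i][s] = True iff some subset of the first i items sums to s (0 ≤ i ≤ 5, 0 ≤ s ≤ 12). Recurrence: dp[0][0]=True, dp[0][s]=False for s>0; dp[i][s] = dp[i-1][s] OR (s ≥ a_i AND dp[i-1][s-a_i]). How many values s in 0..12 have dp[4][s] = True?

8

i\s   0   1   2   3   4   5   6   7   8   9  10  11  12
  0   T   F   F   F   F   F   F   F   F   F   F   F   F
  1   T   F   T   F   F   F   F   F   F   F   F   F   F
  2   T   F   T   F   F   F   F   F   T   F   T   F   F
  3   T   F   T   F   F   F   F   T   T   T   T   F   F
  4   T   F   T   F   F   T   F   T   T   T   T   F   T
  5   T   F   T   F   F   T   F   T   T   T   T   F   T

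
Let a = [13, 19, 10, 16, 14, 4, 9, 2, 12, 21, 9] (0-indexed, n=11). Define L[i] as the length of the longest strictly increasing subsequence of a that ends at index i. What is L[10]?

2

   i    0    1    2    3    4    5    6    7    8    9   10
a[i]   13   19   10   16   14    4    9    2   12   21    9
L[i]    1    2    1    2    2    1    2    1    3    4    2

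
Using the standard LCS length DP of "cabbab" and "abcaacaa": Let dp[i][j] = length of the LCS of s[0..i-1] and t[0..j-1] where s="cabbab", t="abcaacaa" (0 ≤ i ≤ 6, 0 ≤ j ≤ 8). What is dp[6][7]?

3

   ''  a  b  c  a  a  c  a  a
''  0  0  0  0  0  0  0  0  0
 c  0  0  0  1  1  1  1  1  1
 a  0  1  1  1  2  2  2  2  2
 b  0  1  2  2  2  2  2  2  2
 b  0  1  2  2  2  2  2  2  2
 a  0  1  2  2  3  3  3  3  3
 b  0  1  2  2  3  3  3  3  3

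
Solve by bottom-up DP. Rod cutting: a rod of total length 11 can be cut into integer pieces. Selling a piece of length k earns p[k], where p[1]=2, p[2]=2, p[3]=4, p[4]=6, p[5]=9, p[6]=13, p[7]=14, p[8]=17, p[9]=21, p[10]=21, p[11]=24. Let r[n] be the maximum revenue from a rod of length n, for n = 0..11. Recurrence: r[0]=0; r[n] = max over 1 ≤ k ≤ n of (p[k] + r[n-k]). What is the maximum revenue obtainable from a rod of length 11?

25

   n    0    1    2    3    4    5    6    7    8    9   10   11
r[n]    0    2    4    6    8   10   13   15   17   21   23   25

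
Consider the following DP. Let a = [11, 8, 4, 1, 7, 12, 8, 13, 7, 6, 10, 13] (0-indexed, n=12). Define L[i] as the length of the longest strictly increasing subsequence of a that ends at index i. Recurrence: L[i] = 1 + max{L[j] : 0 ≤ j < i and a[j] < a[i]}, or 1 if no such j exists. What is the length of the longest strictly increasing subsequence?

5

   i    0    1    2    3    4    5    6    7    8    9   10   11
a[i]   11    8    4    1    7   12    8   13    7    6   10   13
L[i]    1    1    1    1    2    3    3    4    2    2    4    5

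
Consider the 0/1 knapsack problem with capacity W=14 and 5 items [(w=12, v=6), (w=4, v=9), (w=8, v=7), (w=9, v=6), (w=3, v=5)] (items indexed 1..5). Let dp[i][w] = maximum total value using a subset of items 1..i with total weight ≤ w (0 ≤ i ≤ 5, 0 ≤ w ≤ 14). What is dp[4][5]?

9

i\w   0   1   2   3   4   5   6   7   8   9  10  11  12  13  14
  0   0   0   0   0   0   0   0   0   0   0   0   0   0   0   0
  1   0   0   0   0   0   0   0   0   0   0   0   0   6   6   6
  2   0   0   0   0   9   9   9   9   9   9   9   9   9   9   9
  3   0   0   0   0   9   9   9   9   9   9   9   9  16  16  16
  4   0   0   0   0   9   9   9   9   9   9   9   9  16  16  16
  5   0   0   0   5   9   9   9  14  14  14  14  14  16  16  16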